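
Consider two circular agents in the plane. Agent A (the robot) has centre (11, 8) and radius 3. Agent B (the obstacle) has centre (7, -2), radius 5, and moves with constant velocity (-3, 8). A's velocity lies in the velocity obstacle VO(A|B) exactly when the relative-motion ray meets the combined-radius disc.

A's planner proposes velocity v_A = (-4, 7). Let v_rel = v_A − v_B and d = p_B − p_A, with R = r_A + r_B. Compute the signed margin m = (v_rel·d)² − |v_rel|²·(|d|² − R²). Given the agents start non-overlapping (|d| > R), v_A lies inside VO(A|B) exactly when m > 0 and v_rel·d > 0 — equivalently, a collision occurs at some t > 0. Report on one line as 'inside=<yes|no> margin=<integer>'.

d = (-4, -10),  |d|² = 116;  R = 3+5 = 8,  c = 116−8² = 52
v_rel = (-1, -1),  |v_rel|² = 2;  v_rel·d = (-1)·(-4) + (-1)·(-10) = 14
2·t² − 28·t + 52 = 0  ⇒  m = 14² − 2·52 = 92
m = 92 > 0,  v_rel·d = 14 > 0  ⇒  inside

inside=yes margin=92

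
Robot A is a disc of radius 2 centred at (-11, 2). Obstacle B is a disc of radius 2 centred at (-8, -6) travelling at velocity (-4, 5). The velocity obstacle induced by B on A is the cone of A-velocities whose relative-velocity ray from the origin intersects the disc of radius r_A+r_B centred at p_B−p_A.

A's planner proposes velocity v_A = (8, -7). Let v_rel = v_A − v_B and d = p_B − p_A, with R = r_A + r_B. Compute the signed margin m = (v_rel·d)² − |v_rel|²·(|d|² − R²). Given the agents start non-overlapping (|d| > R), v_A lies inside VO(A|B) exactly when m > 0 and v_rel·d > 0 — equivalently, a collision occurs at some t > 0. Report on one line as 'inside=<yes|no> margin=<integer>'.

d = (3, -8),  |d|² = 73;  R = 2+2 = 4,  c = 73−4² = 57
v_rel = (12, -12),  |v_rel|² = 288;  v_rel·d = (12)·(3) + (-12)·(-8) = 132
288·t² − 264·t + 57 = 0  ⇒  m = 132² − 288·57 = 1008
m = 1008 > 0,  v_rel·d = 132 > 0  ⇒  inside

inside=yes margin=1008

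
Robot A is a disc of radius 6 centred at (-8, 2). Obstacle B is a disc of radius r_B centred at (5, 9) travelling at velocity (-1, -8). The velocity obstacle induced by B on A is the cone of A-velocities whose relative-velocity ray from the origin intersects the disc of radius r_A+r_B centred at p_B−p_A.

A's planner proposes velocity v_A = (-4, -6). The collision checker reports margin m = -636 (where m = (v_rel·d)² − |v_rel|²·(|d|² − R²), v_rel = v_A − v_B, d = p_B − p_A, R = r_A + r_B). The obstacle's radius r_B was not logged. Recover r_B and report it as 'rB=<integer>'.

m = -636
d = (13, 7);  v_rel = (-3, 2),  |v_rel|² = 13
v_rel×d = (-3)·(7) − (2)·(13) = -47
since m = R²·13 − (-47)²:  R² = (2209 + -636) / 13 = 121
R = √121 = 11  ⇒  r_B = 11 − 6 = 5

rB=5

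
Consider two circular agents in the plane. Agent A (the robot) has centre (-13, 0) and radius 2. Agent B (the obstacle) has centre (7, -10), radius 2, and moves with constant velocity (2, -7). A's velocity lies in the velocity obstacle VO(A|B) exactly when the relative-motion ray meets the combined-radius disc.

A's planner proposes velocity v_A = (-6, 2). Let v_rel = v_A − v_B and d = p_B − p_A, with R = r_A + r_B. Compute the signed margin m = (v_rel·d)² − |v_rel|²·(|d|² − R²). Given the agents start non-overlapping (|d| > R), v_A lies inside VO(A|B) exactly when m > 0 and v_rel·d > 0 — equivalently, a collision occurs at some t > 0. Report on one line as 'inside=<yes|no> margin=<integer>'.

d = (20, -10),  |d|² = 500;  R = 2+2 = 4,  c = 500−4² = 484
v_rel = (-8, 9),  |v_rel|² = 145;  v_rel·d = (-8)·(20) + (9)·(-10) = -250
145·t² + 500·t + 484 = 0  ⇒  m = (-250)² − 145·484 = -7680
m = -7680 < 0,  v_rel·d = -250 < 0  ⇒  outside

inside=no margin=-7680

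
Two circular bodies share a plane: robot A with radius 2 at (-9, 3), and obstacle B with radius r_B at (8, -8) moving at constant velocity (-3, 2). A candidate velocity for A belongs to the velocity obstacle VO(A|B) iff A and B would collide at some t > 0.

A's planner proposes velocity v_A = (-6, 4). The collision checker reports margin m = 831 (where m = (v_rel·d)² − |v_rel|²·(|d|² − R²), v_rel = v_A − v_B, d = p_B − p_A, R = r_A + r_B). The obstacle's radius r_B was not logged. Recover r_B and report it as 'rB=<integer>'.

m = 831
d = (17, -11);  v_rel = (-3, 2),  |v_rel|² = 13
v_rel×d = (-3)·(-11) − (2)·(17) = -1
since m = R²·13 − (-1)²:  R² = (1 + 831) / 13 = 64
R = √64 = 8  ⇒  r_B = 8 − 2 = 6

rB=6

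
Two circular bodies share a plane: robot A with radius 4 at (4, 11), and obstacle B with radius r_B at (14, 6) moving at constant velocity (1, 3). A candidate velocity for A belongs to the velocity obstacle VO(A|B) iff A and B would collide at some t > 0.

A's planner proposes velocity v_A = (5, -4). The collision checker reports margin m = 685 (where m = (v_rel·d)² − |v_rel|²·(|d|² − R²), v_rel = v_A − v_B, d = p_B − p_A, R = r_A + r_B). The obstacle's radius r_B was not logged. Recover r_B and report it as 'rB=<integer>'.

m = 685
d = (10, -5);  v_rel = (4, -7),  |v_rel|² = 65
v_rel×d = (4)·(-5) − (-7)·(10) = 50
since m = R²·65 − 50²:  R² = (2500 + 685) / 65 = 49
R = √49 = 7  ⇒  r_B = 7 − 4 = 3

rB=3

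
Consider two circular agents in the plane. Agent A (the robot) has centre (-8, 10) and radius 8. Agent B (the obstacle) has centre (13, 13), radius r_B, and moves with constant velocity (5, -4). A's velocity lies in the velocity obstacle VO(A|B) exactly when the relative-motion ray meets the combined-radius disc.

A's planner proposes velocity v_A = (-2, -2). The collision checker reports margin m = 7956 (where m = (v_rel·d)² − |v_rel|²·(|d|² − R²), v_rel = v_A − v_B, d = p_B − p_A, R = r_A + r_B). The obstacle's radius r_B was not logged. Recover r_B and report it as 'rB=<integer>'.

m = 7956
d = (21, 3);  v_rel = (-7, 2),  |v_rel|² = 53
v_rel×d = (-7)·(3) − (2)·(21) = -63
since m = R²·53 − (-63)²:  R² = (3969 + 7956) / 53 = 225
R = √225 = 15  ⇒  r_B = 15 − 8 = 7

rB=7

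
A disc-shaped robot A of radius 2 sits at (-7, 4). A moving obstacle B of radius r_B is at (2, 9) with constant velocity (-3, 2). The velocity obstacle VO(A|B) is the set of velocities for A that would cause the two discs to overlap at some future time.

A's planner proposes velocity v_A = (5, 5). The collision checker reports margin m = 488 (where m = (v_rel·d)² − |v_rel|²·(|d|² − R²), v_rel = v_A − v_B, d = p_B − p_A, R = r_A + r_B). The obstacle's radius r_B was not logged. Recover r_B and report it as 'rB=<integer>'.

m = 488
d = (9, 5);  v_rel = (8, 3),  |v_rel|² = 73
v_rel×d = (8)·(5) − (3)·(9) = 13
since m = R²·73 − 13²:  R² = (169 + 488) / 73 = 9
R = √9 = 3  ⇒  r_B = 3 − 2 = 1

rB=1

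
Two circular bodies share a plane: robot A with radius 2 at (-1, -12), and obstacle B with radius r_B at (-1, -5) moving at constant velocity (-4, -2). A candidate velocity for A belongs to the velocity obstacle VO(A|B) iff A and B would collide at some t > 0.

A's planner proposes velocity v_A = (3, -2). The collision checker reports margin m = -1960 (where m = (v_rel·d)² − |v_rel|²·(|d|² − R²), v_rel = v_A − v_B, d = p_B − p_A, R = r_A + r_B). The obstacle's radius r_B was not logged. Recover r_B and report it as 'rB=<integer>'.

m = -1960
d = (0, 7);  v_rel = (7, 0),  |v_rel|² = 49
v_rel×d = (7)·(7) − (0)·(0) = 49
since m = R²·49 − 49²:  R² = (2401 + -1960) / 49 = 9
R = √9 = 3  ⇒  r_B = 3 − 2 = 1

rB=1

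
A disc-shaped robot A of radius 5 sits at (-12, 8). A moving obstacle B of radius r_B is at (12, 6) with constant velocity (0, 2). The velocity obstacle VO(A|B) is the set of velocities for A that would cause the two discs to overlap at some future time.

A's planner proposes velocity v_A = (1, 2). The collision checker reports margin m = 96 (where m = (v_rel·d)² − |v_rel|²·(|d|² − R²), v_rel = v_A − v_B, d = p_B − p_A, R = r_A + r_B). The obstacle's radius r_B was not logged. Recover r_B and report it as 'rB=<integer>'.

m = 96
d = (24, -2);  v_rel = (1, 0),  |v_rel|² = 1
v_rel×d = (1)·(-2) − (0)·(24) = -2
since m = R²·1 − (-2)²:  R² = (4 + 96) / 1 = 100
R = √100 = 10  ⇒  r_B = 10 − 5 = 5

rB=5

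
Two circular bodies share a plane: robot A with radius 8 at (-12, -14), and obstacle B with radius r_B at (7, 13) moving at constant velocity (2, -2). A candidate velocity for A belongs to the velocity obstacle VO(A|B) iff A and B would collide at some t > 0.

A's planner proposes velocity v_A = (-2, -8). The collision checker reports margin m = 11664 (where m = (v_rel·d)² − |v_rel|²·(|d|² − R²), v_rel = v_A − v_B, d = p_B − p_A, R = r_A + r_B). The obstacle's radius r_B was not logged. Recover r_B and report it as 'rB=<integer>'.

m = 11664
d = (19, 27);  v_rel = (-4, -6),  |v_rel|² = 52
v_rel×d = (-4)·(27) − (-6)·(19) = 6
since m = R²·52 − 6²:  R² = (36 + 11664) / 52 = 225
R = √225 = 15  ⇒  r_B = 15 − 8 = 7

rB=7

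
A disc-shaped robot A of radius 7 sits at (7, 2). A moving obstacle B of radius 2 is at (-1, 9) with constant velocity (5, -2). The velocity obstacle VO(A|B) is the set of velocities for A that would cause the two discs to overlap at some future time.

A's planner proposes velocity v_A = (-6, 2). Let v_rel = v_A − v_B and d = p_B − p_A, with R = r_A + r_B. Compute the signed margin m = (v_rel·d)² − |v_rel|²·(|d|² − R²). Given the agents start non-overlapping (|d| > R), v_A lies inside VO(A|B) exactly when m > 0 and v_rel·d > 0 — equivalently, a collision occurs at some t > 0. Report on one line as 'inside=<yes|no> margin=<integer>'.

d = (-8, 7),  |d|² = 113;  R = 7+2 = 9,  c = 113−9² = 32
v_rel = (-11, 4),  |v_rel|² = 137;  v_rel·d = (-11)·(-8) + (4)·(7) = 116
137·t² − 232·t + 32 = 0  ⇒  m = 116² − 137·32 = 9072
m = 9072 > 0,  v_rel·d = 116 > 0  ⇒  inside

inside=yes margin=9072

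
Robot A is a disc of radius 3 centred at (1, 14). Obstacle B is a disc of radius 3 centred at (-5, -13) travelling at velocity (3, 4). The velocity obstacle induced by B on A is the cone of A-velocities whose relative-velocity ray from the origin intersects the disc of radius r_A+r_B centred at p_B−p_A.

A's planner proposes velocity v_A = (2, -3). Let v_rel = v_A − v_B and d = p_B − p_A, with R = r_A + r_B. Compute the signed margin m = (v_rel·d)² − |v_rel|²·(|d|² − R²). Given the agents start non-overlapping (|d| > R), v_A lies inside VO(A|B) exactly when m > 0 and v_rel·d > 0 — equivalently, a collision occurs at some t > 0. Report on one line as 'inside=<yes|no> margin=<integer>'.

d = (-6, -27),  |d|² = 765;  R = 3+3 = 6,  c = 765−6² = 729
v_rel = (-1, -7),  |v_rel|² = 50;  v_rel·d = (-1)·(-6) + (-7)·(-27) = 195
50·t² − 390·t + 729 = 0  ⇒  m = 195² − 50·729 = 1575
m = 1575 > 0,  v_rel·d = 195 > 0  ⇒  inside

inside=yes margin=1575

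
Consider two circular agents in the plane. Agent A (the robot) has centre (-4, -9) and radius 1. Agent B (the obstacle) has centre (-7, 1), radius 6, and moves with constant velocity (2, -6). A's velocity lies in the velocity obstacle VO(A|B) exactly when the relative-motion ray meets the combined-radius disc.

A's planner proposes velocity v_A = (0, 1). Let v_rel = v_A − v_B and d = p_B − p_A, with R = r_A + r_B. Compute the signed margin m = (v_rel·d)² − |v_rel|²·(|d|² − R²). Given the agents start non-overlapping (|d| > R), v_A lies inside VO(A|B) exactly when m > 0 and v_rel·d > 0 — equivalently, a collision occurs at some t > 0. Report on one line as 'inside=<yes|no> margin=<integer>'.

d = (-3, 10),  |d|² = 109;  R = 1+6 = 7,  c = 109−7² = 60
v_rel = (-2, 7),  |v_rel|² = 53;  v_rel·d = (-2)·(-3) + (7)·(10) = 76
53·t² − 152·t + 60 = 0  ⇒  m = 76² − 53·60 = 2596
m = 2596 > 0,  v_rel·d = 76 > 0  ⇒  inside

inside=yes margin=2596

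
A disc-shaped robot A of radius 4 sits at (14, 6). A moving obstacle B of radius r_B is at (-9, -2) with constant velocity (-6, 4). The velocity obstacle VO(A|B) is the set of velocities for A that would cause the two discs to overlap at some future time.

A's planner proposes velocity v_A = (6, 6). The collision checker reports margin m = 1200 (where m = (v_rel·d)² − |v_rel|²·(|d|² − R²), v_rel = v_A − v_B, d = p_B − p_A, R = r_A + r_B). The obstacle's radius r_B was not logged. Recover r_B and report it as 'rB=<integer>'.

m = 1200
d = (-23, -8);  v_rel = (12, 2),  |v_rel|² = 148
v_rel×d = (12)·(-8) − (2)·(-23) = -50
since m = R²·148 − (-50)²:  R² = (2500 + 1200) / 148 = 25
R = √25 = 5  ⇒  r_B = 5 − 4 = 1

rB=1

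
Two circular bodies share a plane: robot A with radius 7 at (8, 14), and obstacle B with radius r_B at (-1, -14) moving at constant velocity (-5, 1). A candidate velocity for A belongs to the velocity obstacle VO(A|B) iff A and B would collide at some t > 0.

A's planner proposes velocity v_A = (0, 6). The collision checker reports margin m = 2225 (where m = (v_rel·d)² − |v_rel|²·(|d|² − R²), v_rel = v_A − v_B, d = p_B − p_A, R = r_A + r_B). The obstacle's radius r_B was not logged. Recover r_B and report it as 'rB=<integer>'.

m = 2225
d = (-9, -28);  v_rel = (5, 5),  |v_rel|² = 50
v_rel×d = (5)·(-28) − (5)·(-9) = -95
since m = R²·50 − (-95)²:  R² = (9025 + 2225) / 50 = 225
R = √225 = 15  ⇒  r_B = 15 − 7 = 8

rB=8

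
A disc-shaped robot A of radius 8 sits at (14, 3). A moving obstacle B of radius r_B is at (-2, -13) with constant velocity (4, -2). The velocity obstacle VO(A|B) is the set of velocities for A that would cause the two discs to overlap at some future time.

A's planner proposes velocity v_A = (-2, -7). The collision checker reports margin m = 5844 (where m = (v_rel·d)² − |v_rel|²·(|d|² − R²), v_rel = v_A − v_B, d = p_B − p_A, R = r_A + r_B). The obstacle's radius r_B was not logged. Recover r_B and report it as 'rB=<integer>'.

m = 5844
d = (-16, -16);  v_rel = (-6, -5),  |v_rel|² = 61
v_rel×d = (-6)·(-16) − (-5)·(-16) = 16
since m = R²·61 − 16²:  R² = (256 + 5844) / 61 = 100
R = √100 = 10  ⇒  r_B = 10 − 8 = 2

rB=2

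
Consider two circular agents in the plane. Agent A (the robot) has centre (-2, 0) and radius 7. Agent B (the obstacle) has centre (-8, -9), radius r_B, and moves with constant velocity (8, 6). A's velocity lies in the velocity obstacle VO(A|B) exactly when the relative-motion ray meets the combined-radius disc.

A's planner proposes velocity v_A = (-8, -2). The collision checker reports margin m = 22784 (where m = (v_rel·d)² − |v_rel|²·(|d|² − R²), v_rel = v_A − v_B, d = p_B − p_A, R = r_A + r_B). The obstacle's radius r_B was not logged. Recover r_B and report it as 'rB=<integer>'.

m = 22784
d = (-6, -9);  v_rel = (-16, -8),  |v_rel|² = 320
v_rel×d = (-16)·(-9) − (-8)·(-6) = 96
since m = R²·320 − 96²:  R² = (9216 + 22784) / 320 = 100
R = √100 = 10  ⇒  r_B = 10 − 7 = 3

rB=3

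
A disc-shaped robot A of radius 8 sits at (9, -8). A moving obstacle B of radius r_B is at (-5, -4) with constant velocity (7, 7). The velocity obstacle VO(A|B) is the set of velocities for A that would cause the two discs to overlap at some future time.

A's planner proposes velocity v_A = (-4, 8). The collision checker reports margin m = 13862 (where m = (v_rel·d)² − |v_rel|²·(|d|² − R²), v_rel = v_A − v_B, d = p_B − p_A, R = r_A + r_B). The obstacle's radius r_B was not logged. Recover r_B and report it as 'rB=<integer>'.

m = 13862
d = (-14, 4);  v_rel = (-11, 1),  |v_rel|² = 122
v_rel×d = (-11)·(4) − (1)·(-14) = -30
since m = R²·122 − (-30)²:  R² = (900 + 13862) / 122 = 121
R = √121 = 11  ⇒  r_B = 11 − 8 = 3

rB=3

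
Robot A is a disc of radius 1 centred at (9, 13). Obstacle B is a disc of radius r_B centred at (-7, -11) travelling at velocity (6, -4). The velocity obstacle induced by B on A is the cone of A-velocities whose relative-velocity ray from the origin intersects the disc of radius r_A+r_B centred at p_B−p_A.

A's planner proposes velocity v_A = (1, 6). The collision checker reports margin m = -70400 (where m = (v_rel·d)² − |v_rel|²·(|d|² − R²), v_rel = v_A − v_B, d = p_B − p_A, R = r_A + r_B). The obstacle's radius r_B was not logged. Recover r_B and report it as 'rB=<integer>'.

m = -70400
d = (-16, -24);  v_rel = (-5, 10),  |v_rel|² = 125
v_rel×d = (-5)·(-24) − (10)·(-16) = 280
since m = R²·125 − 280²:  R² = (78400 + -70400) / 125 = 64
R = √64 = 8  ⇒  r_B = 8 − 1 = 7

rB=7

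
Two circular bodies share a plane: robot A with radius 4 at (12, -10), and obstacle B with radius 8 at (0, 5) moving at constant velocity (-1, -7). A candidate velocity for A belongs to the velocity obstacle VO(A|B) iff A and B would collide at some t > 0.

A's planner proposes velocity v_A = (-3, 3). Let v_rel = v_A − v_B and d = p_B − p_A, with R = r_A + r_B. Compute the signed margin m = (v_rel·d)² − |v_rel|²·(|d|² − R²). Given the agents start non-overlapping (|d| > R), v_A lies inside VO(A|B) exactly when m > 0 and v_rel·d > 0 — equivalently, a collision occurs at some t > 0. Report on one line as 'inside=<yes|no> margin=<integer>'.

d = (-12, 15),  |d|² = 369;  R = 4+8 = 12,  c = 369−12² = 225
v_rel = (-2, 10),  |v_rel|² = 104;  v_rel·d = (-2)·(-12) + (10)·(15) = 174
104·t² − 348·t + 225 = 0  ⇒  m = 174² − 104·225 = 6876
m = 6876 > 0,  v_rel·d = 174 > 0  ⇒  inside

inside=yes margin=6876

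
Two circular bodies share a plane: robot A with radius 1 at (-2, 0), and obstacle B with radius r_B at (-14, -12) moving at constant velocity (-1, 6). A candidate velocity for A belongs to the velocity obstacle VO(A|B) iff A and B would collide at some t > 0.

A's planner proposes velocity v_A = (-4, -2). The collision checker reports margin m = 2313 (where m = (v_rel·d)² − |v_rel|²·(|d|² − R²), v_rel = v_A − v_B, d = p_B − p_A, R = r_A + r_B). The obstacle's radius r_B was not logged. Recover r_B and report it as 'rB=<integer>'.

m = 2313
d = (-12, -12);  v_rel = (-3, -8),  |v_rel|² = 73
v_rel×d = (-3)·(-12) − (-8)·(-12) = -60
since m = R²·73 − (-60)²:  R² = (3600 + 2313) / 73 = 81
R = √81 = 9  ⇒  r_B = 9 − 1 = 8

rB=8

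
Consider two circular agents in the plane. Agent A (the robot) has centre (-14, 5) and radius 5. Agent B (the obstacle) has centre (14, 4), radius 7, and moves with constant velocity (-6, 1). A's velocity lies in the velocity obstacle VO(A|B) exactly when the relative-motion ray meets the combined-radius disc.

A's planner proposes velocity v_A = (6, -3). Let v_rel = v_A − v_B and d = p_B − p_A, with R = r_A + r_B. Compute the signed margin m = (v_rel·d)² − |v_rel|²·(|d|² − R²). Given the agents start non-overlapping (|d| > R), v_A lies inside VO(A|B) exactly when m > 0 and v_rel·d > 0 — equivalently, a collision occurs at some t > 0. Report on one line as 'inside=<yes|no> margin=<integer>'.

d = (28, -1),  |d|² = 785;  R = 5+7 = 12,  c = 785−12² = 641
v_rel = (12, -4),  |v_rel|² = 160;  v_rel·d = (12)·(28) + (-4)·(-1) = 340
160·t² − 680·t + 641 = 0  ⇒  m = 340² − 160·641 = 13040
m = 13040 > 0,  v_rel·d = 340 > 0  ⇒  inside

inside=yes margin=13040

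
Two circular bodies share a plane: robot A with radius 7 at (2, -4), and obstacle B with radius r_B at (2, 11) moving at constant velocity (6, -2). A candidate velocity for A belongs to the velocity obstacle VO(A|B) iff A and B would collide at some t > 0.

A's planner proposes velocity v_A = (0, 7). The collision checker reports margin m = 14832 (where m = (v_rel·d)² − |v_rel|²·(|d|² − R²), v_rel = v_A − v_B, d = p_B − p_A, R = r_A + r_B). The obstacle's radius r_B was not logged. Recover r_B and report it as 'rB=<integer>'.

m = 14832
d = (0, 15);  v_rel = (-6, 9),  |v_rel|² = 117
v_rel×d = (-6)·(15) − (9)·(0) = -90
since m = R²·117 − (-90)²:  R² = (8100 + 14832) / 117 = 196
R = √196 = 14  ⇒  r_B = 14 − 7 = 7

rB=7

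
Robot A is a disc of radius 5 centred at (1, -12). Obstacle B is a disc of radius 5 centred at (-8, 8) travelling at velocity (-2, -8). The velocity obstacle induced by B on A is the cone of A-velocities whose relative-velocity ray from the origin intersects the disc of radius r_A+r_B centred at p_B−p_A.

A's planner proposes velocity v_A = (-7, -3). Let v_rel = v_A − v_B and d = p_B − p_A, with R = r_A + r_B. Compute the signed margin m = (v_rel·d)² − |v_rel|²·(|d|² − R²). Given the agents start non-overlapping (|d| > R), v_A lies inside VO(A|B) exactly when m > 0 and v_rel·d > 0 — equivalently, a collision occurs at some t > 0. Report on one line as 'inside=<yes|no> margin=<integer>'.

d = (-9, 20),  |d|² = 481;  R = 5+5 = 10,  c = 481−10² = 381
v_rel = (-5, 5),  |v_rel|² = 50;  v_rel·d = (-5)·(-9) + (5)·(20) = 145
50·t² − 290·t + 381 = 0  ⇒  m = 145² − 50·381 = 1975
m = 1975 > 0,  v_rel·d = 145 > 0  ⇒  inside

inside=yes margin=1975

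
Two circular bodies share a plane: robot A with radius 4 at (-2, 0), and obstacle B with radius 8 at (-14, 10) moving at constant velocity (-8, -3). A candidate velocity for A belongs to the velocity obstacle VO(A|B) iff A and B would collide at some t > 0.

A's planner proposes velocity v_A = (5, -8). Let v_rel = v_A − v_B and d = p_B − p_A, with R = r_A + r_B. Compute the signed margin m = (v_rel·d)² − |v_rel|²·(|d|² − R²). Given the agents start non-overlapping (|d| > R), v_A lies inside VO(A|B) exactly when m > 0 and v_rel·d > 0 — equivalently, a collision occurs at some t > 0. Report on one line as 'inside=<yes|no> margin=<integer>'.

d = (-12, 10),  |d|² = 244;  R = 4+8 = 12,  c = 244−12² = 100
v_rel = (13, -5),  |v_rel|² = 194;  v_rel·d = (13)·(-12) + (-5)·(10) = -206
194·t² + 412·t + 100 = 0  ⇒  m = (-206)² − 194·100 = 23036
m = 23036 > 0,  v_rel·d = -206 < 0  ⇒  outside

inside=no margin=23036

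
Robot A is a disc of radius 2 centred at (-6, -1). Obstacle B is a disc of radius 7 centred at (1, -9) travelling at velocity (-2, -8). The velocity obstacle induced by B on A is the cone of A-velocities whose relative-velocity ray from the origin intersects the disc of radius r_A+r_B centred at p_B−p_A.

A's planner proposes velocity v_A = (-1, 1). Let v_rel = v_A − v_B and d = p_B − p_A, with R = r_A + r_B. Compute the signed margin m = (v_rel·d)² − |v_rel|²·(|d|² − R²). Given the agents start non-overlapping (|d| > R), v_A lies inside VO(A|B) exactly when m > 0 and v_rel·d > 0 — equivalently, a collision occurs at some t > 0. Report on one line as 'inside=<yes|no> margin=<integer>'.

d = (7, -8),  |d|² = 113;  R = 2+7 = 9,  c = 113−9² = 32
v_rel = (1, 9),  |v_rel|² = 82;  v_rel·d = (1)·(7) + (9)·(-8) = -65
82·t² + 130·t + 32 = 0  ⇒  m = (-65)² − 82·32 = 1601
m = 1601 > 0,  v_rel·d = -65 < 0  ⇒  outside

inside=no margin=1601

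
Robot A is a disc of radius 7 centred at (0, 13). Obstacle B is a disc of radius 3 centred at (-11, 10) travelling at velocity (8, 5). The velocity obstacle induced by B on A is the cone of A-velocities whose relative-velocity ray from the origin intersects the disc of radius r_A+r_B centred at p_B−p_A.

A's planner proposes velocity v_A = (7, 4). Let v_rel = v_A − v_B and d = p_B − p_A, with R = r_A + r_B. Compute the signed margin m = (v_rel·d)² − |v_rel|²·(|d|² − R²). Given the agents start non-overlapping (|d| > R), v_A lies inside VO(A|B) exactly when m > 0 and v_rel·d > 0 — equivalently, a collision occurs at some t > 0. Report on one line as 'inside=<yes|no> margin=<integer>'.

d = (-11, -3),  |d|² = 130;  R = 7+3 = 10,  c = 130−10² = 30
v_rel = (-1, -1),  |v_rel|² = 2;  v_rel·d = (-1)·(-11) + (-1)·(-3) = 14
2·t² − 28·t + 30 = 0  ⇒  m = 14² − 2·30 = 136
m = 136 > 0,  v_rel·d = 14 > 0  ⇒  inside

inside=yes margin=136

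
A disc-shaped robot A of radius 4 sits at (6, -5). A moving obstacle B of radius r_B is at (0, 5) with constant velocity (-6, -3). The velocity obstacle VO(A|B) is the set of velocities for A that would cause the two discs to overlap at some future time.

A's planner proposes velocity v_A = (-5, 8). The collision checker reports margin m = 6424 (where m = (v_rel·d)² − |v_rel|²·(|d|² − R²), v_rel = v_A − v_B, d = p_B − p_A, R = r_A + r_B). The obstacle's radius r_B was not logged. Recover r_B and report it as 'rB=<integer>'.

m = 6424
d = (-6, 10);  v_rel = (1, 11),  |v_rel|² = 122
v_rel×d = (1)·(10) − (11)·(-6) = 76
since m = R²·122 − 76²:  R² = (5776 + 6424) / 122 = 100
R = √100 = 10  ⇒  r_B = 10 − 4 = 6

rB=6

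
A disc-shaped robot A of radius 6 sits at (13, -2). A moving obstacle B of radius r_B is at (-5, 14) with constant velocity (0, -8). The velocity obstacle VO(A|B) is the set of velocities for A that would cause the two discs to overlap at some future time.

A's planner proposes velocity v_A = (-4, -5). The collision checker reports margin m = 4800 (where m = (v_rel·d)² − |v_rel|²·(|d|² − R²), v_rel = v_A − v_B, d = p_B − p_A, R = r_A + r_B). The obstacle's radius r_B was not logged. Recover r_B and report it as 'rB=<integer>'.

m = 4800
d = (-18, 16);  v_rel = (-4, 3),  |v_rel|² = 25
v_rel×d = (-4)·(16) − (3)·(-18) = -10
since m = R²·25 − (-10)²:  R² = (100 + 4800) / 25 = 196
R = √196 = 14  ⇒  r_B = 14 − 6 = 8

rB=8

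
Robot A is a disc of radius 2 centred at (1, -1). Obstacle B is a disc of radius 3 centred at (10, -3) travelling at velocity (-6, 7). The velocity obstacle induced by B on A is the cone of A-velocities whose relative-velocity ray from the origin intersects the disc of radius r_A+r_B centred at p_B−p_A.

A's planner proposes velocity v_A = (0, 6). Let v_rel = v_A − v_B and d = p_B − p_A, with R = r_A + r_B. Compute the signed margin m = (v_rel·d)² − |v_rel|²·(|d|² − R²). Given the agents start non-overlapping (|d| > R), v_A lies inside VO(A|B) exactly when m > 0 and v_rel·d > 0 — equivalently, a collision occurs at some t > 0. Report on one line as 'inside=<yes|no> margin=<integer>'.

d = (9, -2),  |d|² = 85;  R = 2+3 = 5,  c = 85−5² = 60
v_rel = (6, -1),  |v_rel|² = 37;  v_rel·d = (6)·(9) + (-1)·(-2) = 56
37·t² − 112·t + 60 = 0  ⇒  m = 56² − 37·60 = 916
m = 916 > 0,  v_rel·d = 56 > 0  ⇒  inside

inside=yes margin=916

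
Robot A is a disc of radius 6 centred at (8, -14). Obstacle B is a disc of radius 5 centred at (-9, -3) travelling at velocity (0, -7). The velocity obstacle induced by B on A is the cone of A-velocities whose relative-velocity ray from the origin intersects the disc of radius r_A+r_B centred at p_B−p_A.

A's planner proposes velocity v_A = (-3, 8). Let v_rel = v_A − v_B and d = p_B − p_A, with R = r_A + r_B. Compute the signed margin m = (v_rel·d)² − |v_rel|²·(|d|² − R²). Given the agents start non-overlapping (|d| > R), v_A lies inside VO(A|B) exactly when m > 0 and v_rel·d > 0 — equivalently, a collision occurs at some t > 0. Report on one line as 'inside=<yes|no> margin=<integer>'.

d = (-17, 11),  |d|² = 410;  R = 6+5 = 11,  c = 410−11² = 289
v_rel = (-3, 15),  |v_rel|² = 234;  v_rel·d = (-3)·(-17) + (15)·(11) = 216
234·t² − 432·t + 289 = 0  ⇒  m = 216² − 234·289 = -20970
m = -20970 < 0,  v_rel·d = 216 > 0  ⇒  outside

inside=no margin=-20970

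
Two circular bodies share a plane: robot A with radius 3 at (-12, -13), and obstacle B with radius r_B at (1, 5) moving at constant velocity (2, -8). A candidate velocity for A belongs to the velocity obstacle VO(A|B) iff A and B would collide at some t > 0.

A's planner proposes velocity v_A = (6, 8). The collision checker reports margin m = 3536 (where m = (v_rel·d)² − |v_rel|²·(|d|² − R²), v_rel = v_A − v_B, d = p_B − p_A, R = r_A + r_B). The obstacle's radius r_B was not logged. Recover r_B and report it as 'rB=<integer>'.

m = 3536
d = (13, 18);  v_rel = (4, 16),  |v_rel|² = 272
v_rel×d = (4)·(18) − (16)·(13) = -136
since m = R²·272 − (-136)²:  R² = (18496 + 3536) / 272 = 81
R = √81 = 9  ⇒  r_B = 9 − 3 = 6

rB=6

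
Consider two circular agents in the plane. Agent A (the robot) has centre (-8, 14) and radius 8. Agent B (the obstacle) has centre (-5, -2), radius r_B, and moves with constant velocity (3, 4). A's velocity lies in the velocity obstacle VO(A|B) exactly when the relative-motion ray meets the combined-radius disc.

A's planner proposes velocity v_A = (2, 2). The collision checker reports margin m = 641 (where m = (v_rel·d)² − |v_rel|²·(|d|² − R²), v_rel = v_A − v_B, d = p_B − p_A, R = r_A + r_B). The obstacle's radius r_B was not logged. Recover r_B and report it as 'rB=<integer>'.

m = 641
d = (3, -16);  v_rel = (-1, -2),  |v_rel|² = 5
v_rel×d = (-1)·(-16) − (-2)·(3) = 22
since m = R²·5 − 22²:  R² = (484 + 641) / 5 = 225
R = √225 = 15  ⇒  r_B = 15 − 8 = 7

rB=7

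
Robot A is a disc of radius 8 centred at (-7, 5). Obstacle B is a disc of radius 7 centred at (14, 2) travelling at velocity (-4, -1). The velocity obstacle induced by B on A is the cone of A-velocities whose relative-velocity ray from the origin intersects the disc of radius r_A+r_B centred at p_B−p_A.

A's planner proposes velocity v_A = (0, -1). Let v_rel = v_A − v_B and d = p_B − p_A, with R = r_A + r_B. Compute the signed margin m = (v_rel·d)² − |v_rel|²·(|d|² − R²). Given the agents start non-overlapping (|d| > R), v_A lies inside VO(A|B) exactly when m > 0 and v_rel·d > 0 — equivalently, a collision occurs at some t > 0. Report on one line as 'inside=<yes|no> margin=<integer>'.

d = (21, -3),  |d|² = 450;  R = 8+7 = 15,  c = 450−15² = 225
v_rel = (4, 0),  |v_rel|² = 16;  v_rel·d = (4)·(21) + (0)·(-3) = 84
16·t² − 168·t + 225 = 0  ⇒  m = 84² − 16·225 = 3456
m = 3456 > 0,  v_rel·d = 84 > 0  ⇒  inside

inside=yes margin=3456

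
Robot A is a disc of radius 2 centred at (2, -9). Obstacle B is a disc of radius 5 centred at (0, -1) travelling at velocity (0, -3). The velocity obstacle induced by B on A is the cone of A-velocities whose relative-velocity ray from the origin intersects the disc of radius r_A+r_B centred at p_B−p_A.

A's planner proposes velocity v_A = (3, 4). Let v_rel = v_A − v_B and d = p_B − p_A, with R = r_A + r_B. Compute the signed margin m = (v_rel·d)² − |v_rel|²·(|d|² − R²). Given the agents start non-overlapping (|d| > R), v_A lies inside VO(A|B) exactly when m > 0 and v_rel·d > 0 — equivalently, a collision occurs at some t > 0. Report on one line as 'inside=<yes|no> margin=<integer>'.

d = (-2, 8),  |d|² = 68;  R = 2+5 = 7,  c = 68−7² = 19
v_rel = (3, 7),  |v_rel|² = 58;  v_rel·d = (3)·(-2) + (7)·(8) = 50
58·t² − 100·t + 19 = 0  ⇒  m = 50² − 58·19 = 1398
m = 1398 > 0,  v_rel·d = 50 > 0  ⇒  inside

inside=yes margin=1398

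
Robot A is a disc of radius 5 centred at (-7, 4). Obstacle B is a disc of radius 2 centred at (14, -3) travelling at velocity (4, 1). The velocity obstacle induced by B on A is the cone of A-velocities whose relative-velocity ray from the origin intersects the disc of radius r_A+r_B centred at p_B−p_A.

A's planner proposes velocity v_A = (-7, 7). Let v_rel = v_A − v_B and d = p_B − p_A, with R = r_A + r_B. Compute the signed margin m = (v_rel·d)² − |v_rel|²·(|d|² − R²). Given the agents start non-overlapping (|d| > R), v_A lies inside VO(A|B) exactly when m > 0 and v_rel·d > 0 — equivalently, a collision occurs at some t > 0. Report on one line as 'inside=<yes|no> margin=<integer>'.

d = (21, -7),  |d|² = 490;  R = 5+2 = 7,  c = 490−7² = 441
v_rel = (-11, 6),  |v_rel|² = 157;  v_rel·d = (-11)·(21) + (6)·(-7) = -273
157·t² + 546·t + 441 = 0  ⇒  m = (-273)² − 157·441 = 5292
m = 5292 > 0,  v_rel·d = -273 < 0  ⇒  outside

inside=no margin=5292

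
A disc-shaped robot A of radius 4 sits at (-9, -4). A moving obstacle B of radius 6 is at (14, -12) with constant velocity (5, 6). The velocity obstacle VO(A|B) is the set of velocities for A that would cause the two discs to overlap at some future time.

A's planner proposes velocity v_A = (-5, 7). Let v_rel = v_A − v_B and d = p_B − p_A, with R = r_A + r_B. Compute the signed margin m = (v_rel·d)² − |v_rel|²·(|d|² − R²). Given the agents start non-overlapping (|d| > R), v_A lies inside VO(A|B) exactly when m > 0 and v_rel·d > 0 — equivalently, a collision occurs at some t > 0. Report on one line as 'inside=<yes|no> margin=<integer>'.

d = (23, -8),  |d|² = 593;  R = 4+6 = 10,  c = 593−10² = 493
v_rel = (-10, 1),  |v_rel|² = 101;  v_rel·d = (-10)·(23) + (1)·(-8) = -238
101·t² + 476·t + 493 = 0  ⇒  m = (-238)² − 101·493 = 6851
m = 6851 > 0,  v_rel·d = -238 < 0  ⇒  outside

inside=no margin=6851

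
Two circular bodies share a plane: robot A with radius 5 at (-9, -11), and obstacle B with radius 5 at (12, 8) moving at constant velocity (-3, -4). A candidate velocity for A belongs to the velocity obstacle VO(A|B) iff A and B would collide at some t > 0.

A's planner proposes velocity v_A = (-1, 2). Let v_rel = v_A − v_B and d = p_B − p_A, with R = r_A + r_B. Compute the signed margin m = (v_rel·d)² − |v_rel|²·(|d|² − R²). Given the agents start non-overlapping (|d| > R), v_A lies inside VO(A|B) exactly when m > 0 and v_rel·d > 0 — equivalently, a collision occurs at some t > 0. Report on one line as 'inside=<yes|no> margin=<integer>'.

d = (21, 19),  |d|² = 802;  R = 5+5 = 10,  c = 802−10² = 702
v_rel = (2, 6),  |v_rel|² = 40;  v_rel·d = (2)·(21) + (6)·(19) = 156
40·t² − 312·t + 702 = 0  ⇒  m = 156² − 40·702 = -3744
m = -3744 < 0,  v_rel·d = 156 > 0  ⇒  outside

inside=no margin=-3744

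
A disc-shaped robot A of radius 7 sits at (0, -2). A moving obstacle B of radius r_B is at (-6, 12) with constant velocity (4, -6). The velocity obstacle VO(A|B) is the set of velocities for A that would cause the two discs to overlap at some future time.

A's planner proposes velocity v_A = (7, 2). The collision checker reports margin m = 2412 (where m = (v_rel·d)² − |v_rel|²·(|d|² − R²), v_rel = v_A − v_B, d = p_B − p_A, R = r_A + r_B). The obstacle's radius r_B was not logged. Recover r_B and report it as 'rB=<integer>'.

m = 2412
d = (-6, 14);  v_rel = (3, 8),  |v_rel|² = 73
v_rel×d = (3)·(14) − (8)·(-6) = 90
since m = R²·73 − 90²:  R² = (8100 + 2412) / 73 = 144
R = √144 = 12  ⇒  r_B = 12 − 7 = 5

rB=5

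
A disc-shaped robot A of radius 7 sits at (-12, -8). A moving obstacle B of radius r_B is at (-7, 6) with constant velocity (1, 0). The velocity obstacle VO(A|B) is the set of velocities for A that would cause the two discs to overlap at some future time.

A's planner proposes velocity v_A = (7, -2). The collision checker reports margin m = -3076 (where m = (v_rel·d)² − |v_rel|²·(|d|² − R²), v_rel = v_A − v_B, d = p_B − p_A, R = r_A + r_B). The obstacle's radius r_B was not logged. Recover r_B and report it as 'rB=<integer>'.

m = -3076
d = (5, 14);  v_rel = (6, -2),  |v_rel|² = 40
v_rel×d = (6)·(14) − (-2)·(5) = 94
since m = R²·40 − 94²:  R² = (8836 + -3076) / 40 = 144
R = √144 = 12  ⇒  r_B = 12 − 7 = 5

rB=5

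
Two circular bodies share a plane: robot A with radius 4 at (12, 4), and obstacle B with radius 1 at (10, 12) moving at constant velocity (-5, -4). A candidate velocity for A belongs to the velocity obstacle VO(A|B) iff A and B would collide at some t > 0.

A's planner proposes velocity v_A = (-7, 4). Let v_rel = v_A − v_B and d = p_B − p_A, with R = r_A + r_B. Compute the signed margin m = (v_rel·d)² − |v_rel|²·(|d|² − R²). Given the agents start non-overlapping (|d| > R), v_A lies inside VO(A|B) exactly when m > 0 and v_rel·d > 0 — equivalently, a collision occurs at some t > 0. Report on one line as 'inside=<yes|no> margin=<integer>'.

d = (-2, 8),  |d|² = 68;  R = 4+1 = 5,  c = 68−5² = 43
v_rel = (-2, 8),  |v_rel|² = 68;  v_rel·d = (-2)·(-2) + (8)·(8) = 68
68·t² − 136·t + 43 = 0  ⇒  m = 68² − 68·43 = 1700
m = 1700 > 0,  v_rel·d = 68 > 0  ⇒  inside

inside=yes margin=1700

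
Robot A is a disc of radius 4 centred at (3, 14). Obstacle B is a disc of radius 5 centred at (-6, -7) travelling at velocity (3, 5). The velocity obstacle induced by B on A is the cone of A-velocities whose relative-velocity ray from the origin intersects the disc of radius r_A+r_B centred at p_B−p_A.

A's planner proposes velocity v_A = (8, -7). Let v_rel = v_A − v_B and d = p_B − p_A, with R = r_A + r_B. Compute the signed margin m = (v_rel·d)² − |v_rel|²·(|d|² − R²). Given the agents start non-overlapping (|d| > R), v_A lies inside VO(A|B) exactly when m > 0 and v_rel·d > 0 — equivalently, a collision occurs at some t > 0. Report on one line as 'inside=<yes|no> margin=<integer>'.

d = (-9, -21),  |d|² = 522;  R = 4+5 = 9,  c = 522−9² = 441
v_rel = (5, -12),  |v_rel|² = 169;  v_rel·d = (5)·(-9) + (-12)·(-21) = 207
169·t² − 414·t + 441 = 0  ⇒  m = 207² − 169·441 = -31680
m = -31680 < 0,  v_rel·d = 207 > 0  ⇒  outside

inside=no margin=-31680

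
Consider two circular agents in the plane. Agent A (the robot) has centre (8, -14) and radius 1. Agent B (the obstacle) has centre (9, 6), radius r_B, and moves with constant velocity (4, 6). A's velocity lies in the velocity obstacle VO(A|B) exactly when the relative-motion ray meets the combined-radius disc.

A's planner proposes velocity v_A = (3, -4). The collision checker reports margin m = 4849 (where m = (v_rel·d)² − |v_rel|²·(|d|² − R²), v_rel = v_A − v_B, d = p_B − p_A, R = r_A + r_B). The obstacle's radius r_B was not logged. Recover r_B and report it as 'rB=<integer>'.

m = 4849
d = (1, 20);  v_rel = (-1, -10),  |v_rel|² = 101
v_rel×d = (-1)·(20) − (-10)·(1) = -10
since m = R²·101 − (-10)²:  R² = (100 + 4849) / 101 = 49
R = √49 = 7  ⇒  r_B = 7 − 1 = 6

rB=6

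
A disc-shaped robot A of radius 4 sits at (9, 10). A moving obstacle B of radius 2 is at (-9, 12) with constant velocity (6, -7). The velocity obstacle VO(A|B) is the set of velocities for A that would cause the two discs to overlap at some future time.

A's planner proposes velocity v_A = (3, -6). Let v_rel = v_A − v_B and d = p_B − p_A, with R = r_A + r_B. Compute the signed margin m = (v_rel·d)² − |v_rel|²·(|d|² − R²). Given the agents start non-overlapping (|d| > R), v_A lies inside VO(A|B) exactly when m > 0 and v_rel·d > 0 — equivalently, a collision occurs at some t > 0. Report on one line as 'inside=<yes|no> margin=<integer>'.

d = (-18, 2),  |d|² = 328;  R = 4+2 = 6,  c = 328−6² = 292
v_rel = (-3, 1),  |v_rel|² = 10;  v_rel·d = (-3)·(-18) + (1)·(2) = 56
10·t² − 112·t + 292 = 0  ⇒  m = 56² − 10·292 = 216
m = 216 > 0,  v_rel·d = 56 > 0  ⇒  inside

inside=yes margin=216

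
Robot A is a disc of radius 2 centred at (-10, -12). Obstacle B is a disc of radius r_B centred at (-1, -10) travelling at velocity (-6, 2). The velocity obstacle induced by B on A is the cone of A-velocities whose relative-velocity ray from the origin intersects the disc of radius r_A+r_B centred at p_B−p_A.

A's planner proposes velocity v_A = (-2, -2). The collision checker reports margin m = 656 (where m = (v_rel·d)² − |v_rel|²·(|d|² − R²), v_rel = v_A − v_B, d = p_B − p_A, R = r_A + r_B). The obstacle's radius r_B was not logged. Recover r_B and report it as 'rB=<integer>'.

m = 656
d = (9, 2);  v_rel = (4, -4),  |v_rel|² = 32
v_rel×d = (4)·(2) − (-4)·(9) = 44
since m = R²·32 − 44²:  R² = (1936 + 656) / 32 = 81
R = √81 = 9  ⇒  r_B = 9 − 2 = 7

rB=7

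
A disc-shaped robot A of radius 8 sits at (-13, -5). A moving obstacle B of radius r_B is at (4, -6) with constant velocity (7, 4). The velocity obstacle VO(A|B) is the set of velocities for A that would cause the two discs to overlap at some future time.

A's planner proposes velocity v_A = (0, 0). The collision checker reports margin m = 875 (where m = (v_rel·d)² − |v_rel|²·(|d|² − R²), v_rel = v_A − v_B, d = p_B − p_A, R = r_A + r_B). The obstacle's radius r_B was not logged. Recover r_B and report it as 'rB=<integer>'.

m = 875
d = (17, -1);  v_rel = (-7, -4),  |v_rel|² = 65
v_rel×d = (-7)·(-1) − (-4)·(17) = 75
since m = R²·65 − 75²:  R² = (5625 + 875) / 65 = 100
R = √100 = 10  ⇒  r_B = 10 − 8 = 2

rB=2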